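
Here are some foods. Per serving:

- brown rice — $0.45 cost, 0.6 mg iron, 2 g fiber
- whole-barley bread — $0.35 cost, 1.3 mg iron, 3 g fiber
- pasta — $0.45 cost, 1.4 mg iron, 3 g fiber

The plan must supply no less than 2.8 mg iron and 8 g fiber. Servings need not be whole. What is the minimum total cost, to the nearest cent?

With two linear requirements the optimum uses one or two foods; enumerate the corners.
brown rice only: max(2.8/0.6, 8/2) = 4.667 servings → $2.10.
whole-barley bread only: max(2.8/1.3, 8/3) = 2.667 servings → $0.93.
pasta only: max(2.8/1.4, 8/3) = 2.667 servings → $1.20.
brown rice + whole-barley bread with both tight: 2.5 servings and 1 serving → $1.48.
brown rice + pasta with both tight: 2.8 servings and 0.8 servings → $1.62.
whole-barley bread + pasta: intersection lies outside the first quadrant.
So the least-cost plan costs $0.93.

$0.93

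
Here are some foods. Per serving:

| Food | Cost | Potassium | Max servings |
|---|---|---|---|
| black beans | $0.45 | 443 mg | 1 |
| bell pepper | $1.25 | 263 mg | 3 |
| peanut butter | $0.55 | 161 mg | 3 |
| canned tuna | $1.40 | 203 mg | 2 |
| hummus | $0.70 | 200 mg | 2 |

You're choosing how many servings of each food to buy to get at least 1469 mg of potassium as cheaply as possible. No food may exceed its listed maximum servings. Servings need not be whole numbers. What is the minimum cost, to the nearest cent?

Cost per mg of potassium: black beans $0.0010, peanut butter $0.0034, hummus $0.0035, bell pepper $0.0048, canned tuna $0.0069.
Take 1 serving of black beans: +443.0 mg potassium for $0.45 (total $0.45, still need 1026.0 mg).
Take 3 servings of peanut butter: +483.0 mg potassium for $1.65 (total $2.10, still need 543.0 mg).
Take 2 servings of hummus: +400.0 mg potassium for $1.40 (total $3.50, still need 143.0 mg).
Take 0.5437 servings of bell pepper: +143.0 mg potassium for $0.68 (total $4.18, still need 0.0 mg).
Filling from the cheapest source first is optimal under one linear minimum: $4.18.

$4.18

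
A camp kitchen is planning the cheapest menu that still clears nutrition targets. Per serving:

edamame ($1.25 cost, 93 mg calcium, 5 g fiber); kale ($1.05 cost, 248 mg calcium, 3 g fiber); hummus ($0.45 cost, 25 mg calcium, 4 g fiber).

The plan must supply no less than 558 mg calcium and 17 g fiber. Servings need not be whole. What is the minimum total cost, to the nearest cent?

edamame only: max(558/93, 17/5) = 6 servings → $7.50.
kale only: max(558/248, 17/3) = 5.667 servings → $5.95.
hummus only: max(558/25, 17/4) = 22.32 servings → $10.04.
edamame + kale with both tight: 2.645 servings and 1.258 servings → $4.63.
edamame + hummus: the both-tight solution has a negative serving — not a feasible corner.
kale + hummus with both tight: 1.971 servings and 2.772 servings → $3.32.
So the least-cost plan costs $3.32.

$3.32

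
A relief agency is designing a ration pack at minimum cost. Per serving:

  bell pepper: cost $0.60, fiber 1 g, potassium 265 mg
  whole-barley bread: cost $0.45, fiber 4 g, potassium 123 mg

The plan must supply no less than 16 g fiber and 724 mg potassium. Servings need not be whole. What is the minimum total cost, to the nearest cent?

$2.28

An LP optimum is at a vertex; with two nutrient constraints at most two foods are used. Check each candidate.
bell pepper only: max(16/1, 724/265) = 16 servings → $9.60.
whole-barley bread only: max(16/4, 724/123) = 5.886 servings → $2.65.
bell pepper + whole-barley bread with both tight: 0.9904 servings and 3.752 servings → $2.28.
The minimum over all feasible corners is $2.28.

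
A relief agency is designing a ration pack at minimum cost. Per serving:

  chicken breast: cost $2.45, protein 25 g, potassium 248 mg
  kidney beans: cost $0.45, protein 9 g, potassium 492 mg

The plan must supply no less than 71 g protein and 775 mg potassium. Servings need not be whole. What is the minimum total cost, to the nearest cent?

chicken breast only: max(71/25, 775/248) = 3.125 servings → $7.66.
kidney beans only: max(71/9, 775/492) = 7.889 servings → $3.55.
chicken breast + kidney beans with both tight: 2.777 servings and 0.1755 servings → $6.88.
Cheapest feasible corner: $3.55.

$3.55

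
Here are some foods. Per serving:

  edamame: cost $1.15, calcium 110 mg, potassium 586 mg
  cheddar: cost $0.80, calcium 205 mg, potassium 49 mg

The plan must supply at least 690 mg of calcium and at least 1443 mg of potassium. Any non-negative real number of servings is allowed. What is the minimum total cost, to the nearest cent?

edamame only: max(690/110, 1443/586) = 6.273 servings → $7.21.
cheddar only: max(690/205, 1443/49) = 29.45 servings → $23.56.
edamame + cheddar with both tight: 2.283 servings and 2.141 servings → $4.34.
Cheapest feasible corner: $4.34.

$4.34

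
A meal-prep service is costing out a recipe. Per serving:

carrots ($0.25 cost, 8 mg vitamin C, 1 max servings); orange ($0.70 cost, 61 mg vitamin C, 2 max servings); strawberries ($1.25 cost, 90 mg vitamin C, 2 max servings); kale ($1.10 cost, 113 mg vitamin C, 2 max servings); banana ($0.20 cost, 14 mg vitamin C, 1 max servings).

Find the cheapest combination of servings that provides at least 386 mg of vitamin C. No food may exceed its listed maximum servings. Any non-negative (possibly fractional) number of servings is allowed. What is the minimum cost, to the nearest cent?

Cost per mg of vitamin C: kale $0.0097, orange $0.0115, strawberries $0.0139, banana $0.0143, carrots $0.0312.
Take 2 servings of kale: +226.0 mg vitamin C for $2.20 (total $2.20, still need 160.0 mg).
Take 2 servings of orange: +122.0 mg vitamin C for $1.40 (total $3.60, still need 38.0 mg).
Take 0.4222 servings of strawberries: +38.0 mg vitamin C for $0.53 (total $4.13, still need 0.0 mg).
Greedy by cheapest-per-mg is optimal for a single linear constraint, so the minimum cost is $4.13.

$4.13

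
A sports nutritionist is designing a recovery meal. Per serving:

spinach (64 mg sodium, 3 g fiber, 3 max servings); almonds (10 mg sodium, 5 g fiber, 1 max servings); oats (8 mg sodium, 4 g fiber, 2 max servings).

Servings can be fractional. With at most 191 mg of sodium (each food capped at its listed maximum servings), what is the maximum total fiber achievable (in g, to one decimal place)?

Fiber per mg sodium: almonds 0.5, oats 0.5, spinach 0.04688.
Take 1 serving of almonds: uses 10 mg sodium, +5.0 g fiber (running total 5.0 g).
Take 2 servings of oats: uses 16 mg sodium, +8.0 g fiber (running total 13.0 g).
Take 2.578 servings of spinach: uses 165 mg sodium, +7.7 g fiber (running total 20.7 g).
Greedy by best ratio exhausts the sodium allowance optimally: 20.7 g.

20.7 g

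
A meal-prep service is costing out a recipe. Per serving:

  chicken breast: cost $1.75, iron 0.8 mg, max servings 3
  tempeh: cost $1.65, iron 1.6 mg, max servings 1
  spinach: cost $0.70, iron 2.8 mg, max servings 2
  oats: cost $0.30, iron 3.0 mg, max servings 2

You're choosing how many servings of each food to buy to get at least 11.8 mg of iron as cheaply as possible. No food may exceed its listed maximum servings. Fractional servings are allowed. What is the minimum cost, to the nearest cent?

$2.21

Cost per mg of iron: oats $0.1000, spinach $0.2500, tempeh $1.0312, chicken breast $2.1875.
Take 2 servings of oats: +6.0 mg iron for $0.60 (total $0.60, still need 5.8 mg).
Take 2 servings of spinach: +5.6 mg iron for $1.40 (total $2.00, still need 0.2 mg).
Take 0.125 servings of tempeh: +0.2 mg iron for $0.21 (total $2.21, still need 0.0 mg).
Greedy by cheapest-per-mg is optimal for a single linear constraint, so the minimum cost is $2.21.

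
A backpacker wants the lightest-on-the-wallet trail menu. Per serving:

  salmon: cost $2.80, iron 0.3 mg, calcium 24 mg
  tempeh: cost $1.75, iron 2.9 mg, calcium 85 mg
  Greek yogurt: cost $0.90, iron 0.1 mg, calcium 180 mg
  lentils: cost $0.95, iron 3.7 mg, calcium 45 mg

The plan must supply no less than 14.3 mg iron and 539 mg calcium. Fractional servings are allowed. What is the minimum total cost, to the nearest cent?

This is a tiny linear program; its minimum lies at a vertex of the feasible set. List the vertices and price them.
salmon only: max(14.3/0.3, 539/24) = 47.67 servings → $133.47.
tempeh only: max(14.3/2.9, 539/85) = 6.341 servings → $11.10.
Greek yogurt only: max(14.3/0.1, 539/180) = 143 servings → $128.70.
lentils only: max(14.3/3.7, 539/45) = 11.98 servings → $11.38.
salmon + tempeh with both tight: 7.882 servings and 4.116 servings → $29.27.
salmon + Greek yogurt with both targets exact would need a negative amount; discard.
salmon + lentils with both tight: 17.94 servings and 2.41 servings → $52.52.
tempeh + Greek yogurt with both tight: 4.908 servings and 0.6769 servings → $9.20.
tempeh + lentils: intersection lies outside the first quadrant.
Greek yogurt + lentils with both tight: 2.042 servings and 3.81 servings → $5.46.
The minimum over all feasible corners is $5.46.

$5.46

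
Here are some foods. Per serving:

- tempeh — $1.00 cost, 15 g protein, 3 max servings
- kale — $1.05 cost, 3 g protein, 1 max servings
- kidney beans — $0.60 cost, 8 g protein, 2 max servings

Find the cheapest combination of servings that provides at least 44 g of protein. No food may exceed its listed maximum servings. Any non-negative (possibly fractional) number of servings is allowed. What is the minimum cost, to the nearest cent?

$2.93

Cost per g of protein: tempeh $0.0667, kidney beans $0.0750, kale $0.3500.
Take 2.933 servings of tempeh: +44.0 g protein for $2.93 (total $2.93, still need 0.0 g).
Filling from the cheapest source first is optimal under one linear minimum: $2.93.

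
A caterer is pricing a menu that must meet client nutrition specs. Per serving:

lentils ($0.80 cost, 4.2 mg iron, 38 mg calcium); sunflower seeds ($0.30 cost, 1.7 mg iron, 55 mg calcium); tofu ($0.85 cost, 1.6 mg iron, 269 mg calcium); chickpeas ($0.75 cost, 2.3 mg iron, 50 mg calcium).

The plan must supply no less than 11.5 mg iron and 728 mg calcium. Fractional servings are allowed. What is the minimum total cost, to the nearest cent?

For a min-cost LP with two ≥-constraints, a basic feasible solution has at most two positive variables.
lentils only: max(11.5/4.2, 728/38) = 19.16 servings → $15.33.
sunflower seeds only: max(11.5/1.7, 728/55) = 13.24 servings → $3.97.
tofu only: max(11.5/1.6, 728/269) = 7.188 servings → $6.11.
chickpeas only: max(11.5/2.3, 728/50) = 14.56 servings → $10.92.
lentils + sunflower seeds: intersection lies outside the first quadrant.
lentils + tofu with both tight: 1.804 servings and 2.451 servings → $3.53.
lentils + chickpeas: intersection lies outside the first quadrant.
sunflower seeds + tofu with both tight: 5.223 servings and 1.639 servings → $2.96.
sunflower seeds + chickpeas: intersection lies outside the first quadrant.
tofu + chickpeas with both tight: 2.041 servings and 3.58 servings → $4.42.
So the least-cost plan costs $2.96.

$2.96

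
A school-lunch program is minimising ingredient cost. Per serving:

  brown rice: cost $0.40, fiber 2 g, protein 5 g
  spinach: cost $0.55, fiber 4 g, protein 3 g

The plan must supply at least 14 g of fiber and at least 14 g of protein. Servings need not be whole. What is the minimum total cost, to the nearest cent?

Two binding constraints pin down two serving amounts, so the optimal mix uses at most two foods. The candidates are each food alone (scaled to the tighter of fiber/protein) and each pair with both constraints tight.
brown rice only: max(14/2, 14/5) = 7 servings → $2.80.
spinach only: max(14/4, 14/3) = 4.667 servings → $2.57.
brown rice + spinach with both tight: 1 serving and 3 servings → $2.05.
So the least-cost plan costs $2.05.

$2.05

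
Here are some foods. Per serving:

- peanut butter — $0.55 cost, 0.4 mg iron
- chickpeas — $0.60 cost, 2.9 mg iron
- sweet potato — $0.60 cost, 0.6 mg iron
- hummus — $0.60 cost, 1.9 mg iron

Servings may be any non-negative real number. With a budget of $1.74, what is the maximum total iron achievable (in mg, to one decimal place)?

8.4 mg

Iron per dollar: chickpeas 4.833, hummus 3.167, sweet potato 1, peanut butter 0.7273.
With no serving limits, spend the whole cost allowance on chickpeas: $1.74 / $0.60 × 2.9 mg = 8.4 mg.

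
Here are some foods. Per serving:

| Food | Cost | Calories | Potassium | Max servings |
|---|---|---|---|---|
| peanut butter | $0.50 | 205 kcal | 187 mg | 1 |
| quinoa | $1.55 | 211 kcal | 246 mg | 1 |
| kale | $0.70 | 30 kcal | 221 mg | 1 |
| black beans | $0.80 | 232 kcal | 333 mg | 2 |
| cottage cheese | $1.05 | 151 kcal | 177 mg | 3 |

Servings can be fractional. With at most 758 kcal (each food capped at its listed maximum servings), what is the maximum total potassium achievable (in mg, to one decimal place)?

Potassium per kcal: kale 7.367, black beans 1.435, cottage cheese 1.172, quinoa 1.166, peanut butter 0.9122.
Take 1 serving of kale: uses 30 kcal, +221.0 mg potassium (running total 221.0 mg).
Take 2 servings of black beans: uses 464 kcal, +666.0 mg potassium (running total 887.0 mg).
Take 1.748 servings of cottage cheese: uses 264 kcal, +309.5 mg potassium (running total 1196.5 mg).
Filling greedily by potassium-per-kcal is optimal for one linear limit, giving 1196.5 mg.

1196.5 mg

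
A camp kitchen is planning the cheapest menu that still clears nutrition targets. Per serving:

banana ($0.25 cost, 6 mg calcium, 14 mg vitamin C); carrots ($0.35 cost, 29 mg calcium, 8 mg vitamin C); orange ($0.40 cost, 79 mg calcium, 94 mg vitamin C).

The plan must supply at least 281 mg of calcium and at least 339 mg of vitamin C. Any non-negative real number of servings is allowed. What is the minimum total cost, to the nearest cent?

With two linear requirements the optimum uses one or two foods; enumerate the corners.
banana only: max(281/6, 339/14) = 46.83 servings → $11.71.
carrots only: max(281/29, 339/8) = 42.38 servings → $14.83.
orange only: max(281/79, 339/94) = 3.606 servings → $1.44.
banana + carrots with both tight: 21.18 servings and 5.307 servings → $7.15.
banana + orange with both tight: 0.6771 servings and 3.506 servings → $1.57.
carrots + orange with both targets exact would need a negative amount; discard.
The minimum over all feasible corners is $1.44.

$1.44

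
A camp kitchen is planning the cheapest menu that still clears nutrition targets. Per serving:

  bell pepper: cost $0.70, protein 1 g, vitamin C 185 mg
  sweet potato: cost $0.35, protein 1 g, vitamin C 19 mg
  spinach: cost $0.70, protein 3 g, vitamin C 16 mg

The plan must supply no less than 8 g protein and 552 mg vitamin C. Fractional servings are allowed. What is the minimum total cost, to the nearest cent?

$3.19

Check every corner: each single food scaled to meet both minima, and each pair solved so both constraints bind.
bell pepper only: max(8/1, 552/185) = 8 servings → $5.60.
sweet potato only: max(8/1, 552/19) = 29.05 servings → $10.17.
spinach only: max(8/3, 552/16) = 34.5 servings → $24.15.
bell pepper + sweet potato with both tight: 2.41 servings and 5.59 servings → $3.64.
bell pepper + spinach with both tight: 2.835 servings and 1.722 servings → $3.19.
sweet potato + spinach: intersection lies outside the first quadrant.
Cheapest feasible corner: $3.19.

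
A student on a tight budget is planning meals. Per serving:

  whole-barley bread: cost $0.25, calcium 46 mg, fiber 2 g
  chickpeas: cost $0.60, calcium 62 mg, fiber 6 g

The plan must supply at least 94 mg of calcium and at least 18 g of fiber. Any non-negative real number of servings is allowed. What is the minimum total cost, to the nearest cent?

Compare the cost at each extreme point of the feasible region.
whole-barley bread only: max(94/46, 18/2) = 9 servings → $2.25.
chickpeas only: max(94/62, 18/6) = 3 servings → $1.80.
whole-barley bread + chickpeas: the both-tight solution has a negative serving — not a feasible corner.
So the least-cost plan costs $1.80.

$1.80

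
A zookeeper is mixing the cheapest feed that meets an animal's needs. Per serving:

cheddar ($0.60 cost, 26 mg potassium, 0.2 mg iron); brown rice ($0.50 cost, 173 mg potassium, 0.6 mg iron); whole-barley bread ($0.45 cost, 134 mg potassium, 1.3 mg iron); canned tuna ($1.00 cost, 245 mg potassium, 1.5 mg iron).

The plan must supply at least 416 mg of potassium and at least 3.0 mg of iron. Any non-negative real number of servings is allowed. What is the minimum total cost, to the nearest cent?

Two binding constraints pin down two serving amounts, so the optimal mix uses at most two foods. The candidates are each food alone (scaled to the tighter of potassium/iron) and each pair with both constraints tight.
cheddar only: max(416/26, 3.0/0.2) = 16 servings → $9.60.
brown rice only: max(416/173, 3.0/0.6) = 5 servings → $2.50.
whole-barley bread only: max(416/134, 3.0/1.3) = 3.104 servings → $1.40.
canned tuna only: max(416/245, 3.0/1.5) = 2 servings → $2.00.
cheddar + brown rice with both tight: 14.18 servings and 0.2737 servings → $8.64.
cheddar + whole-barley bread: intersection lies outside the first quadrant.
cheddar + canned tuna with both tight: 11.1 servings and 0.52 servings → $7.18.
brown rice + whole-barley bread with both tight: 0.9606 servings and 1.864 servings → $1.32.
brown rice + canned tuna: intersection lies outside the first quadrant.
whole-barley bread + canned tuna with both tight: 0.9447 servings and 1.181 servings → $1.61.
Cheapest feasible corner: $1.32.

$1.32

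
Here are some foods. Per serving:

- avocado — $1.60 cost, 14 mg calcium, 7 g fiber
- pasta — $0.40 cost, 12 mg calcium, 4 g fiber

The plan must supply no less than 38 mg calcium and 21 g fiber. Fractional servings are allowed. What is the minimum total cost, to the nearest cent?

$2.10

avocado only: max(38/14, 21/7) = 3 servings → $4.80.
pasta only: max(38/12, 21/4) = 5.25 servings → $2.10.
avocado + pasta with both targets exact would need a negative amount; discard.
Cheapest feasible corner: $2.10.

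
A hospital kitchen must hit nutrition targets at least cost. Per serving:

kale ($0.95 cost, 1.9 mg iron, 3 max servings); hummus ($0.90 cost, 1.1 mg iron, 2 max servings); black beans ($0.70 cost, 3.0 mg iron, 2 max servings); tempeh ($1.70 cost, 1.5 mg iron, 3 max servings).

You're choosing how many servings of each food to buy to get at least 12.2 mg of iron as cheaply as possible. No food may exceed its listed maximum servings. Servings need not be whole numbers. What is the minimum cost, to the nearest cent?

$4.66

Cost per mg of iron: black beans $0.2333, kale $0.5000, hummus $0.8182, tempeh $1.1333.
Take 2 servings of black beans: +6.0 mg iron for $1.40 (total $1.40, still need 6.2 mg).
Take 3 servings of kale: +5.7 mg iron for $2.85 (total $4.25, still need 0.5 mg).
Take 0.4545 servings of hummus: +0.5 mg iron for $0.41 (total $4.66, still need 0.0 mg).
Greedy by cheapest-per-mg is optimal for a single linear constraint, so the minimum cost is $4.66.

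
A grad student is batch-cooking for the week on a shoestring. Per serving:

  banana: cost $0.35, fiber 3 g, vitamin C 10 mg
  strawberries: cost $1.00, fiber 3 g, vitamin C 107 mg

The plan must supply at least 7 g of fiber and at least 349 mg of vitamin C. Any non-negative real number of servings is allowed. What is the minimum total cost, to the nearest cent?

$3.26

This is a tiny linear program; its minimum lies at a vertex of the feasible set. List the vertices and price them.
banana only: max(7/3, 349/10) = 34.9 servings → $12.21.
strawberries only: max(7/3, 349/107) = 3.262 servings → $3.26.
banana + strawberries with both targets exact would need a negative amount; discard.
The minimum over all feasible corners is $3.26.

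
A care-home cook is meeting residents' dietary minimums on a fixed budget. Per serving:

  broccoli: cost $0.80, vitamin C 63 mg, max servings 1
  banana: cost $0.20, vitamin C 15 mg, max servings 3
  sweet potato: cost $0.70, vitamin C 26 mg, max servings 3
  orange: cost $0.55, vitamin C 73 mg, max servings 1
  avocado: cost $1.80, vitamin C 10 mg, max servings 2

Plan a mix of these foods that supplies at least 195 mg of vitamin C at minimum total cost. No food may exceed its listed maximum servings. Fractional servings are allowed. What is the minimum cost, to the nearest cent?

Cost per mg of vitamin C: orange $0.0075, broccoli $0.0127, banana $0.0133, sweet potato $0.0269, avocado $0.1800.
Take 1 serving of orange: +73.0 mg vitamin C for $0.55 (total $0.55, still need 122.0 mg).
Take 1 serving of broccoli: +63.0 mg vitamin C for $0.80 (total $1.35, still need 59.0 mg).
Take 3 servings of banana: +45.0 mg vitamin C for $0.60 (total $1.95, still need 14.0 mg).
Take 0.5385 servings of sweet potato: +14.0 mg vitamin C for $0.38 (total $2.33, still need 0.0 mg).
Greedy by cheapest-per-mg is optimal for a single linear constraint, so the minimum cost is $2.33.

$2.33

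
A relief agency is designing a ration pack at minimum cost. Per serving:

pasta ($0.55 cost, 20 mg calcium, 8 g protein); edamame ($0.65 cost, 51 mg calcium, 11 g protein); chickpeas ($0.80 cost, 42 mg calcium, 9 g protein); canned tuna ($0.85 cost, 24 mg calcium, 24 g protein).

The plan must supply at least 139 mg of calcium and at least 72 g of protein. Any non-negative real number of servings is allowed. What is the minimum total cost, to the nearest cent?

With two linear requirements the optimum uses one or two foods; enumerate the corners.
pasta only: max(139/20, 72/8) = 9 servings → $4.95.
edamame only: max(139/51, 72/11) = 6.545 servings → $4.25.
chickpeas only: max(139/42, 72/9) = 8 servings → $6.40.
canned tuna only: max(139/24, 72/24) = 5.792 servings → $4.92.
pasta + edamame: intersection lies outside the first quadrant.
pasta + chickpeas: intersection lies outside the first quadrant.
pasta + canned tuna with both tight: 5.583 servings and 1.139 servings → $4.04.
edamame + chickpeas with both targets exact would need a negative amount; discard.
edamame + canned tuna with both tight: 1.675 servings and 2.232 servings → $2.99.
chickpeas + canned tuna with both tight: 2.03 servings and 2.239 servings → $3.53.
Cheapest feasible corner: $2.99.

$2.99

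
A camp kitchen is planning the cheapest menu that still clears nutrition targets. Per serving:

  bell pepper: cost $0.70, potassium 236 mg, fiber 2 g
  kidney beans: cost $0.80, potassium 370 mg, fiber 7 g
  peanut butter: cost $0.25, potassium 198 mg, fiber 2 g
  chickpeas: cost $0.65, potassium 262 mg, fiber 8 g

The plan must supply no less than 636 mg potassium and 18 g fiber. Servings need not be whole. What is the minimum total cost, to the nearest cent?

$1.49

Compare the cost at each extreme point of the feasible region.
bell pepper only: max(636/236, 18/2) = 9 servings → $6.30.
kidney beans only: max(636/370, 18/7) = 2.571 servings → $2.06.
peanut butter only: max(636/198, 18/2) = 9 servings → $2.25.
chickpeas only: max(636/262, 18/8) = 2.427 servings → $1.58.
bell pepper + kidney beans with both targets exact would need a negative amount; discard.
bell pepper + peanut butter with both targets exact would need a negative amount; discard.
bell pepper + chickpeas with both tight: 0.2727 servings and 2.182 servings → $1.61.
kidney beans + peanut butter: the both-tight solution has a negative serving — not a feasible corner.
kidney beans + chickpeas with both tight: 0.3304 servings and 1.961 servings → $1.54.
peanut butter + chickpeas with both tight: 0.3509 servings and 2.162 servings → $1.49.
The minimum over all feasible corners is $1.49.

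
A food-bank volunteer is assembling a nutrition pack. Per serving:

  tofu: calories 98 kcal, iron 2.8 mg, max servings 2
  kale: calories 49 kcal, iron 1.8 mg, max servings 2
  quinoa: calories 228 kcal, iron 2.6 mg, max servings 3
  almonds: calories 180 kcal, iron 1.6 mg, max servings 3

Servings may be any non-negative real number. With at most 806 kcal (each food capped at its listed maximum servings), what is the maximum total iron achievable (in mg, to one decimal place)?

Iron per kcal: kale 0.03673, tofu 0.02857, quinoa 0.0114, almonds 0.008889.
Take 2 servings of kale: uses 98 kcal, +3.6 mg iron (running total 3.6 mg).
Take 2 servings of tofu: uses 196 kcal, +5.6 mg iron (running total 9.2 mg).
Take 2.246 servings of quinoa: uses 512 kcal, +5.8 mg iron (running total 15.0 mg).
Filling greedily by iron-per-kcal is optimal for one linear limit, giving 15.0 mg.

15.0 mg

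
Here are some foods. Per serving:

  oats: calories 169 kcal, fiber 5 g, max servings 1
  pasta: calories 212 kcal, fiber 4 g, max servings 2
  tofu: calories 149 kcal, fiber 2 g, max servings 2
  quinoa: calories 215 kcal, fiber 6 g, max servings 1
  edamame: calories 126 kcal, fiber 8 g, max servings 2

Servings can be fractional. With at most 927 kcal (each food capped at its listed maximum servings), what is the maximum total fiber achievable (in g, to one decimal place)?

32.5 g

Fiber per kcal: edamame 0.06349, oats 0.02959, quinoa 0.02791, pasta 0.01887, tofu 0.01342.
Take 2 servings of edamame: uses 252 kcal, +16.0 g fiber (running total 16.0 g).
Take 1 serving of oats: uses 169 kcal, +5.0 g fiber (running total 21.0 g).
Take 1 serving of quinoa: uses 215 kcal, +6.0 g fiber (running total 27.0 g).
Take 1.373 servings of pasta: uses 291 kcal, +5.5 g fiber (running total 32.5 g).
Filling greedily by fiber-per-kcal is optimal for one linear limit, giving 32.5 g.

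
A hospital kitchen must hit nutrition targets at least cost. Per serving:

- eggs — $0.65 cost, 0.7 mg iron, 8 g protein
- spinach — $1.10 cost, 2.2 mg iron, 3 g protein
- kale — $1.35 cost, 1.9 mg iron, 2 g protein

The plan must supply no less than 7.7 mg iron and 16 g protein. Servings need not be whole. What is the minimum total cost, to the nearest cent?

Compare the cost at each extreme point of the feasible region.
eggs only: max(7.7/0.7, 16/8) = 11 servings → $7.15.
spinach only: max(7.7/2.2, 16/3) = 5.333 servings → $5.87.
kale only: max(7.7/1.9, 16/2) = 8 servings → $10.80.
eggs + spinach with both tight: 0.7806 servings and 3.252 servings → $4.08.
eggs + kale with both tight: 1.087 servings and 3.652 servings → $5.64.
spinach + kale: the both-tight solution has a negative serving — not a feasible corner.
Cheapest feasible corner: $4.08.

$4.08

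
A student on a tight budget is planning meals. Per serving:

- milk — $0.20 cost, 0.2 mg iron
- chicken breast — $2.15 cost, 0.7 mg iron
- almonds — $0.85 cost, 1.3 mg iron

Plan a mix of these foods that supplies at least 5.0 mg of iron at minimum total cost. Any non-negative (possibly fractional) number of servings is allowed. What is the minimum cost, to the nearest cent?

$3.27

Cost per mg of iron: almonds $0.6538, milk $1.0000, chicken breast $3.0714.
With no serving limits, use only almonds: 5.0 mg / 1.3 mg = 3.846 servings × $0.85 = $3.27.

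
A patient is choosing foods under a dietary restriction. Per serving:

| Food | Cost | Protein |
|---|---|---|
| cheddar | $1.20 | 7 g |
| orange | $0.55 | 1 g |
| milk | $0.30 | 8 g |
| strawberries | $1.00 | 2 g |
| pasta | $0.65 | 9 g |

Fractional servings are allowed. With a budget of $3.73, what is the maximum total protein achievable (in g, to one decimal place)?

Protein per dollar: milk 26.67, pasta 13.85, cheddar 5.833, strawberries 2, orange 1.818.
With no serving limits, spend the whole cost allowance on milk: $3.73 / $0.30 × 8 g = 99.5 g.

99.5 g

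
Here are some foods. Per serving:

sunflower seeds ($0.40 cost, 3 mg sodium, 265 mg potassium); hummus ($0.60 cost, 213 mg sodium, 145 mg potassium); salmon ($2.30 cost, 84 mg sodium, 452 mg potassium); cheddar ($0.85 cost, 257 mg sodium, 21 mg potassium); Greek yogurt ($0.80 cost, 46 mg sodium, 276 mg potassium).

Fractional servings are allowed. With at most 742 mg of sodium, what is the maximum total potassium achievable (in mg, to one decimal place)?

Potassium per mg sodium: sunflower seeds 88.33, Greek yogurt 6, salmon 5.381, hummus 0.6808, cheddar 0.08171.
With no serving limits, spend the whole sodium allowance on sunflower seeds: 742 mg / 3 mg × 265 mg = 65543.3 mg.

65543.3 mg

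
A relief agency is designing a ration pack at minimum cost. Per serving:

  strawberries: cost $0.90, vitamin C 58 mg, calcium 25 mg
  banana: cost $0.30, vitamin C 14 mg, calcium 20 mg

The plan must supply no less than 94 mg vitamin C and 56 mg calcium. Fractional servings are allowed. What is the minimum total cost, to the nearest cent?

strawberries only: max(94/58, 56/25) = 2.24 servings → $2.02.
banana only: max(94/14, 56/20) = 6.714 servings → $2.01.
strawberries + banana with both tight: 1.353 servings and 1.109 servings → $1.55.
The minimum over all feasible corners is $1.55.

$1.55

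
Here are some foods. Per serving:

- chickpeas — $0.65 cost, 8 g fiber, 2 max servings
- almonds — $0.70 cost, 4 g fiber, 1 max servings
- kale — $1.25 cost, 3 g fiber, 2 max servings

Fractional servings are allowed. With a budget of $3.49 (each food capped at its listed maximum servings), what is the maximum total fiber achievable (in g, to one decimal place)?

23.6 g

Fiber per dollar: chickpeas 12.31, almonds 5.714, kale 2.4.
Take 2 servings of chickpeas: spends $1.30, +16.0 g fiber (running total 16.0 g).
Take 1 serving of almonds: spends $0.70, +4.0 g fiber (running total 20.0 g).
Take 1.192 servings of kale: spends $1.49, +3.6 g fiber (running total 23.6 g).
Filling greedily by fiber-per-dollar is optimal for one linear limit, giving 23.6 g.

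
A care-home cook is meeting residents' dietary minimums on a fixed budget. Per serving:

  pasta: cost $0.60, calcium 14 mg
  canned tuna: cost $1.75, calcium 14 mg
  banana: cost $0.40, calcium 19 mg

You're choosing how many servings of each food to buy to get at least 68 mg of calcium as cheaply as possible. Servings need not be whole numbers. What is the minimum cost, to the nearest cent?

Cost per mg of calcium: banana $0.0211, pasta $0.0429, canned tuna $0.1250.
With no serving limits, use only banana: 68 mg / 19 mg = 3.579 servings × $0.40 = $1.43.

$1.43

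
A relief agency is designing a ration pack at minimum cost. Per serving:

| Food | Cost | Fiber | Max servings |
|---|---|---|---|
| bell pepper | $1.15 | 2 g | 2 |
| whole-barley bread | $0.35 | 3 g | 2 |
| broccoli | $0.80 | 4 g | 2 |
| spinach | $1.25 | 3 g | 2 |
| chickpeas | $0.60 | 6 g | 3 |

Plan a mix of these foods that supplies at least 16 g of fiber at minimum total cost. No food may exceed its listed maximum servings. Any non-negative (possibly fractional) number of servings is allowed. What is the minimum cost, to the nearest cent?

$1.60

Cost per g of fiber: chickpeas $0.1000, whole-barley bread $0.1167, broccoli $0.2000, spinach $0.4167, bell pepper $0.5750.
Take 2.667 servings of chickpeas: +16.0 g fiber for $1.60 (total $1.60, still need 0.0 g).
Filling from the cheapest source first is optimal under one linear minimum: $1.60.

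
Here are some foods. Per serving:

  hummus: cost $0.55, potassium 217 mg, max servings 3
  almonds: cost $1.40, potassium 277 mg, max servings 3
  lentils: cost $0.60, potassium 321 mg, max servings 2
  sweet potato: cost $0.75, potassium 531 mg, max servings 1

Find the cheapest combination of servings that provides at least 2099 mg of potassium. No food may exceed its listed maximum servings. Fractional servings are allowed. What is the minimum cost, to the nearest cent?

$4.99

Cost per mg of potassium: sweet potato $0.0014, lentils $0.0019, hummus $0.0025, almonds $0.0051.
Take 1 serving of sweet potato: +531.0 mg potassium for $0.75 (total $0.75, still need 1568.0 mg).
Take 2 servings of lentils: +642.0 mg potassium for $1.20 (total $1.95, still need 926.0 mg).
Take 3 servings of hummus: +651.0 mg potassium for $1.65 (total $3.60, still need 275.0 mg).
Take 0.9928 servings of almonds: +275.0 mg potassium for $1.39 (total $4.99, still need 0.0 mg).
Filling from the cheapest source first is optimal under one linear minimum: $4.99.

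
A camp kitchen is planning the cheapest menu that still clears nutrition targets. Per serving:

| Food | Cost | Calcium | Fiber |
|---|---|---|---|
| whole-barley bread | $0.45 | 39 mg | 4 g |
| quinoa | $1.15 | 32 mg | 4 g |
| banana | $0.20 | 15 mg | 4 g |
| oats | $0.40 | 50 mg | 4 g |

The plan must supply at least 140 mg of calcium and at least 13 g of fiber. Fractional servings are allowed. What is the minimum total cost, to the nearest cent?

With two linear requirements the optimum uses one or two foods; enumerate the corners.
whole-barley bread only: max(140/39, 13/4) = 3.59 servings → $1.62.
quinoa only: max(140/32, 13/4) = 4.375 servings → $5.03.
banana only: max(140/15, 13/4) = 9.333 servings → $1.87.
oats only: max(140/50, 13/4) = 3.25 servings → $1.30.
whole-barley bread + quinoa: the both-tight solution has a negative serving — not a feasible corner.
whole-barley bread + banana with both targets exact would need a negative amount; discard.
whole-barley bread + oats with both tight: 2.045 servings and 1.205 servings → $1.40.
quinoa + banana with both targets exact would need a negative amount; discard.
quinoa + oats with both tight: 1.25 servings and 2 servings → $2.24.
banana + oats with both tight: 0.6429 servings and 2.607 servings → $1.17.
The minimum over all feasible corners is $1.17.

$1.17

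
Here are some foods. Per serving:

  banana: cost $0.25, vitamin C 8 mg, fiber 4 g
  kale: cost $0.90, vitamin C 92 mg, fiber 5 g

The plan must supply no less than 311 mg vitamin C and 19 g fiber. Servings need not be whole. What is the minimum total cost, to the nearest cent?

$3.14

Compare the cost at each extreme point of the feasible region.
banana only: max(311/8, 19/4) = 38.88 servings → $9.72.
kale only: max(311/92, 19/5) = 3.8 servings → $3.42.
banana + kale with both tight: 0.5884 servings and 3.329 servings → $3.14.
The minimum over all feasible corners is $3.14.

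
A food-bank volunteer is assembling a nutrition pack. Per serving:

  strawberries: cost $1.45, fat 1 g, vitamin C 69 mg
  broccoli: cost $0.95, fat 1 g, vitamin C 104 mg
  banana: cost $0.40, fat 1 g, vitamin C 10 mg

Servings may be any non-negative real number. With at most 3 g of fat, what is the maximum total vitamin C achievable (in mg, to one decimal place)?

Vitamin C per g fat: broccoli 104, strawberries 69, banana 10.
With no serving limits, spend the whole fat allowance on broccoli: 3 g / 1 g × 104 mg = 312.0 mg.

312.0 mg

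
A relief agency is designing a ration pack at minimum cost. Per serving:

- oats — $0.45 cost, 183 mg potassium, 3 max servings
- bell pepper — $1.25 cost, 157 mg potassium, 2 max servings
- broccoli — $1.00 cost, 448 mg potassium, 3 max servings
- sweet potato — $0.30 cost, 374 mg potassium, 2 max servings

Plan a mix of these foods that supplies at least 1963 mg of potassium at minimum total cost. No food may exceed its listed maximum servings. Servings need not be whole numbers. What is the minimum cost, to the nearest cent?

Cost per mg of potassium: sweet potato $0.0008, broccoli $0.0022, oats $0.0025, bell pepper $0.0080.
Take 2 servings of sweet potato: +748.0 mg potassium for $0.60 (total $0.60, still need 1215.0 mg).
Take 2.712 servings of broccoli: +1215.0 mg potassium for $2.71 (total $3.31, still need 0.0 mg).
Filling from the cheapest source first is optimal under one linear minimum: $3.31.

$3.31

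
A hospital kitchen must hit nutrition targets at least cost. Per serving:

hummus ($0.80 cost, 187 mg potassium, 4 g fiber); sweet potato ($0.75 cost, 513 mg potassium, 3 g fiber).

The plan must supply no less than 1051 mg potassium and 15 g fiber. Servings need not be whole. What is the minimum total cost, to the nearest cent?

$3.14

This is a tiny linear program; its minimum lies at a vertex of the feasible set. List the vertices and price them.
hummus only: max(1051/187, 15/4) = 5.62 servings → $4.50.
sweet potato only: max(1051/513, 15/3) = 5 servings → $3.75.
hummus + sweet potato with both tight: 3.046 servings and 0.9383 servings → $3.14.
So the least-cost plan costs $3.14.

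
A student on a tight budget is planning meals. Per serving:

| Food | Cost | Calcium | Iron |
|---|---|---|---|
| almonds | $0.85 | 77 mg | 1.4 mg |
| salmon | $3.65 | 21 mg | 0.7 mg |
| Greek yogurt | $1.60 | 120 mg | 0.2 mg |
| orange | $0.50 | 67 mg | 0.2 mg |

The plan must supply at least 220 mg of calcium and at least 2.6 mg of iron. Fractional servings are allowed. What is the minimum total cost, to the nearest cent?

The cheapest plan sits at a corner of the feasible region — with two constraints it uses at most two foods.
almonds only: max(220/77, 2.6/1.4) = 2.857 servings → $2.43.
salmon only: max(220/21, 2.6/0.7) = 10.48 servings → $38.24.
Greek yogurt only: max(220/120, 2.6/0.2) = 13 servings → $20.80.
orange only: max(220/67, 2.6/0.2) = 13 servings → $6.50.
almonds + salmon with both targets exact would need a negative amount; discard.
almonds + Greek yogurt with both tight: 1.756 servings and 0.7064 servings → $2.62.
almonds + orange with both tight: 1.661 servings and 1.375 servings → $2.10.
salmon + Greek yogurt with both tight: 3.358 servings and 1.246 servings → $14.25.
salmon + orange with both tight: 3.049 servings and 2.328 servings → $12.29.
Greek yogurt + orange: the both-tight solution has a negative serving — not a feasible corner.
Cheapest feasible corner: $2.10.

$2.10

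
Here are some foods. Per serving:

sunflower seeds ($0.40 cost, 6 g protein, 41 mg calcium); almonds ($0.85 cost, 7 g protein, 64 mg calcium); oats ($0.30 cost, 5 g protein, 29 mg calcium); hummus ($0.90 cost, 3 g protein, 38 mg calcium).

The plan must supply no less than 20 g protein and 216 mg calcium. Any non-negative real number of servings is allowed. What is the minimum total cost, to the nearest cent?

Check every corner: each single food scaled to meet both minima, and each pair solved so both constraints bind.
sunflower seeds only: max(20/6, 216/41) = 5.268 servings → $2.11.
almonds only: max(20/7, 216/64) = 3.375 servings → $2.87.
oats only: max(20/5, 216/29) = 7.448 servings → $2.23.
hummus only: max(20/3, 216/38) = 6.667 servings → $6.00.
sunflower seeds + almonds: the both-tight solution has a negative serving — not a feasible corner.
sunflower seeds + oats: the both-tight solution has a negative serving — not a feasible corner.
sunflower seeds + hummus with both tight: 1.067 servings and 4.533 servings → $4.51.
almonds + oats: intersection lies outside the first quadrant.
almonds + hummus with both tight: 1.514 servings and 3.135 servings → $4.11.
oats + hummus with both tight: 1.087 servings and 4.854 servings → $4.70.
Cheapest feasible corner: $2.11.

$2.11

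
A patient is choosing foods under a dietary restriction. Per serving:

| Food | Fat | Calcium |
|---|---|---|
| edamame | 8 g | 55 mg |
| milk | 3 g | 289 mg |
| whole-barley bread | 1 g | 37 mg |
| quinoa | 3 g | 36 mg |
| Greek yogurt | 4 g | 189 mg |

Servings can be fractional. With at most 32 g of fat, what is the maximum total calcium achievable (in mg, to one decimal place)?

Calcium per g fat: milk 96.33, Greek yogurt 47.25, whole-barley bread 37, quinoa 12, edamame 6.875.
With no serving limits, spend the whole fat allowance on milk: 32 g / 3 g × 289 mg = 3082.7 mg.

3082.7 mg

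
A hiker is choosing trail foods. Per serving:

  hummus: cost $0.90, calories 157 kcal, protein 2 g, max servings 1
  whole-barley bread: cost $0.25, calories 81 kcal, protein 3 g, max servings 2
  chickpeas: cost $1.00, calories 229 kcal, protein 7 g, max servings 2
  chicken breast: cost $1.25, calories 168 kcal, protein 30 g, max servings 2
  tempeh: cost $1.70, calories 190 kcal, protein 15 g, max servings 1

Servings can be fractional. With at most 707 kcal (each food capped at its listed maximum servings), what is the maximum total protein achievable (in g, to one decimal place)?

81.6 g

Protein per kcal: chicken breast 0.1786, tempeh 0.07895, whole-barley bread 0.03704, chickpeas 0.03057, hummus 0.01274.
Take 2 servings of chicken breast: uses 336 kcal, +60.0 g protein (running total 60.0 g).
Take 1 serving of tempeh: uses 190 kcal, +15.0 g protein (running total 75.0 g).
Take 2 servings of whole-barley bread: uses 162 kcal, +6.0 g protein (running total 81.0 g).
Take 0.08297 servings of chickpeas: uses 19 kcal, +0.6 g protein (running total 81.6 g).
Filling greedily by protein-per-kcal is optimal for one linear limit, giving 81.6 g.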